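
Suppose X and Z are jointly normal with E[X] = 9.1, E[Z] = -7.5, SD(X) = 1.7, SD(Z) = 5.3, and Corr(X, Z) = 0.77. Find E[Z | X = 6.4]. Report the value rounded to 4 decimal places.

For a bivariate normal, E[Z | X=x] = μ_Z + ρ·(σ_Z/σ_X)·(x − μ_X).
E[Z | X=6.4] = -7.5 + (0.77)·(5.3/1.7)·(6.4 − (9.1)) = -7.5 + (2.4006)·(-2.7) = -13.9816.

-13.9816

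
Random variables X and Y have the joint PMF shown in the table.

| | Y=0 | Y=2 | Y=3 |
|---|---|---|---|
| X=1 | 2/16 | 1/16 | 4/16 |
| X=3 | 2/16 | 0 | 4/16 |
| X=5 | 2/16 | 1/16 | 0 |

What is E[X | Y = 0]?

P(Y = 0) = 3/8.
Σ X·P over the event = 1·(2/16) + 3·(2/16) + 5·(2/16) = 9/8.
E[X | Y = 0] = (9/8) / (3/8) = 3.

3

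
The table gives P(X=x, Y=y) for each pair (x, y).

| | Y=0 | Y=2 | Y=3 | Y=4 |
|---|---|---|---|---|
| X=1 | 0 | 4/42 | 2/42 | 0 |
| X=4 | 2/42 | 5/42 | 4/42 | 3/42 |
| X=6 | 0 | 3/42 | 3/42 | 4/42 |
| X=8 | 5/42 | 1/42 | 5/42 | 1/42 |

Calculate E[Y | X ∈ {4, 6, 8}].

43/18

P(X ∈ {4, 6, 8}) = 6/7.
Summing Y·P(X=x,Y=y) over the conditioning event gives 43/21.
E[Y | X ∈ {4, 6, 8}] = (43/21) / (6/7) = 43/18.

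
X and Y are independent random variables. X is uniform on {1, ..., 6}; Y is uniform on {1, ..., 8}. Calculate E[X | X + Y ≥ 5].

P(X + Y ≥ 5) = 7/8.
Summing X·P(x,y) over outcomes with X + Y ≥ 5 gives 79/24.
E[X | X + Y ≥ 5] = (79/24) / (7/8) = 79/21.

79/21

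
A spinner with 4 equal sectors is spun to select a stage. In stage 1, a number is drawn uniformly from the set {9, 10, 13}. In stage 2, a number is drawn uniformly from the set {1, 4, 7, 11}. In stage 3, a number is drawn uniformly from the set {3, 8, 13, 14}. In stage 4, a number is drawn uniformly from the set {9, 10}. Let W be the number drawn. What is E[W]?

E[W | stage 1] = (9+10+13)/3 = 32/3.
E[W | stage 2] = (1+4+7+11)/4 = 23/4.
E[W | stage 3] = (3+8+13+14)/4 = 19/2.
E[W | stage 4] = (9+10)/2 = 19/2.
By the law of total expectation,
E[W] = (1/4)·(32/3) + (1/4)·(23/4) + (1/4)·(19/2) + (1/4)·(19/2) = 425/48.

425/48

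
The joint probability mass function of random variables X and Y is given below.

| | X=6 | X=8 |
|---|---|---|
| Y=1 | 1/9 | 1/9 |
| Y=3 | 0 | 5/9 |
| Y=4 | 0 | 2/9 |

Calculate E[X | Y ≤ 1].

7

P(Y ≤ 1) = 2/9.
Summing X·P(X=x,Y=y) over the conditioning event gives 14/9.
E[X | Y ≤ 1] = (14/9) / (2/9) = 7.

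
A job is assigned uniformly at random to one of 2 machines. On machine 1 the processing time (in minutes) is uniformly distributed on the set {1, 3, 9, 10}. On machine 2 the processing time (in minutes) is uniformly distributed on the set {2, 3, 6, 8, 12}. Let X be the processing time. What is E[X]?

E[X | machine 1] = (1+3+9+10)/4 = 23/4.
E[X | machine 2] = (2+3+6+8+12)/5 = 31/5.
E[X] = (1/2)·(23/4) + (1/2)·(31/5) = 239/40.

239/40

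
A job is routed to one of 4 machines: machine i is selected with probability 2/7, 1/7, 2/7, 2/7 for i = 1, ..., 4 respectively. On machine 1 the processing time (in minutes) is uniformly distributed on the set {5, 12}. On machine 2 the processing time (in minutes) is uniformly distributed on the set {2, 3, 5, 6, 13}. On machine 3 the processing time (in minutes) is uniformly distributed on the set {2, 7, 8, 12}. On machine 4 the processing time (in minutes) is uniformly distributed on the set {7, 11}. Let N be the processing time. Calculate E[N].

E[N | machine 1] = (5+12)/2 = 17/2.
E[N | machine 2] = (2+3+5+6+13)/5 = 29/5.
E[N | machine 3] = (2+7+8+12)/4 = 29/4.
E[N | machine 4] = (7+11)/2 = 9.
E[N] = (2/7)·(17/2) + (1/7)·(29/5) + (2/7)·(29/4) + (2/7)·(9) = 79/10.

79/10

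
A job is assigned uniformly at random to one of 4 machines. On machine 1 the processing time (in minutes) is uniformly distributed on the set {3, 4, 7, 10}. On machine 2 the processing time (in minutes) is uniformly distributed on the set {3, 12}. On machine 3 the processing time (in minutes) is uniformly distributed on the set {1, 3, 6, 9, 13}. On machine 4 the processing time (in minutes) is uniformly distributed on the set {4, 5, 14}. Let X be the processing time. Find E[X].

E[X | machine 1] = (3+4+7+10)/4 = 6.
E[X | machine 2] = (3+12)/2 = 15/2.
E[X | machine 3] = (1+3+6+9+13)/5 = 32/5.
E[X | machine 4] = (4+5+14)/3 = 23/3.
By the law of total expectation,
E[X] = (1/4)·(6) + (1/4)·(15/2) + (1/4)·(32/5) + (1/4)·(23/3) = 827/120.

827/120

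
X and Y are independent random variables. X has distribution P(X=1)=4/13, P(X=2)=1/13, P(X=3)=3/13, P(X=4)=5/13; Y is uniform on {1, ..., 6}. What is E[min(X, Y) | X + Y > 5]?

P(X + Y > 5) = 8/13.
Summing min(X,Y)·P(x,y) over outcomes with X + Y > 5 gives 45/26.
E[min(X, Y) | X + Y > 5] = (45/26) / (8/13) = 45/16.

45/16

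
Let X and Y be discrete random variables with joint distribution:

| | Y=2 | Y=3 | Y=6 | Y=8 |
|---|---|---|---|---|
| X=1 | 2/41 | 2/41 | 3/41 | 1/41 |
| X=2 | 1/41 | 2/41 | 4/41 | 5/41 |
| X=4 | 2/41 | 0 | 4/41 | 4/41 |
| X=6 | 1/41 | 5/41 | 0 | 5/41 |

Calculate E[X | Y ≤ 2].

P(Y ≤ 2) = 6/41.
Summing X·P(X=x,Y=y) over the conditioning event gives 18/41.
E[X | Y ≤ 2] = (18/41) / (6/41) = 3.

3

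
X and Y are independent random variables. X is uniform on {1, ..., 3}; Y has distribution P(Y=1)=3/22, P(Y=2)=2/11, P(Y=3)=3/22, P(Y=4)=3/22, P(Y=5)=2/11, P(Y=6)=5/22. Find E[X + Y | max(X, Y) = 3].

77/16

P(max(X, Y) = 3) = 8/33.
Summing (X+Y)·P(x,y) over outcomes with max(X, Y) = 3 gives 7/6.
E[X + Y | max(X, Y) = 3] = (7/6) / (8/33) = 77/16.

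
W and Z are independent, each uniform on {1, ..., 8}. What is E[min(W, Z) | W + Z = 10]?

P(W + Z = 10) = 7/64.
Summing min(W,Z)·P(x,y) over outcomes with W + Z = 10 gives 23/64.
E[min(W, Z) | W + Z = 10] = (23/64) / (7/64) = 23/7.

23/7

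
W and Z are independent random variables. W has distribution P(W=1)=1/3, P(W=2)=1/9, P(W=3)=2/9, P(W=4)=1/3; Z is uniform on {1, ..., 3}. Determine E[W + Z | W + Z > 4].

81/14

P(W + Z > 4) = 14/27.
Summing (W+Z)·P(x,y) over outcomes with W + Z > 4 gives 3.
E[W + Z | W + Z > 4] = (3) / (14/27) = 81/14.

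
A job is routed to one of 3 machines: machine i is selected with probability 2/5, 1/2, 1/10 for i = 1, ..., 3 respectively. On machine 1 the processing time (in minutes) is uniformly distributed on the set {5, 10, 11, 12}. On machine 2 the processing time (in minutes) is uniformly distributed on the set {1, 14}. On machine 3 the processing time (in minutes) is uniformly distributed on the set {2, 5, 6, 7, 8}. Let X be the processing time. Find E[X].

811/100

E[X | machine 1] = (5+10+11+12)/4 = 19/2.
E[X | machine 2] = (1+14)/2 = 15/2.
E[X | machine 3] = (2+5+6+7+8)/5 = 28/5.
By the law of total expectation,
E[X] = (2/5)·(19/2) + (1/2)·(15/2) + (1/10)·(28/5) = 811/100.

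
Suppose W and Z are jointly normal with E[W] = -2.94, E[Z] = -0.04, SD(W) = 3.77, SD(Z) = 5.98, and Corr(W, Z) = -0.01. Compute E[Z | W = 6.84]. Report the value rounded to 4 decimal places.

For a bivariate normal, E[Z | W=x] = μ_Z + ρ·(σ_Z/σ_W)·(x − μ_W).
E[Z | W=6.84] = -0.04 + (-0.01)·(5.98/3.77)·(6.84 − (-2.94)) = -0.04 + (-0.015862)·(9.78) = -0.1951.

-0.1951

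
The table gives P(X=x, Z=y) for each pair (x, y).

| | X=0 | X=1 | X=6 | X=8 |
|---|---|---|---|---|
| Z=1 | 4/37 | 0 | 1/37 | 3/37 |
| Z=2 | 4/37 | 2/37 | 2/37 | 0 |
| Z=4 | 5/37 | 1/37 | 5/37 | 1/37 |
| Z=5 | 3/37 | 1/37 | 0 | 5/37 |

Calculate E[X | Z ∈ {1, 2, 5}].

17/5

P(Z ∈ {1, 2, 5}) = 25/37.
Summing X·P(X=x,Z=y) over the conditioning event gives 85/37.
E[X | Z ∈ {1, 2, 5}] = (85/37) / (25/37) = 17/5.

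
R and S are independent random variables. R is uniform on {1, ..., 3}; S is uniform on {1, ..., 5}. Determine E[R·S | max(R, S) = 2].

Outcomes with max(R, S) = 2: (1,2), (2,1), (2,2), each with probability 1/15.
E[R·S | max(R, S) = 2] = (2 + 2 + 4) / 3 = 8/3.

8/3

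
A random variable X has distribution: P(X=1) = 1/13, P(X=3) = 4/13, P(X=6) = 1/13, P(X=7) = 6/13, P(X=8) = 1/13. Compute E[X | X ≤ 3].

P(X ≤ 3) = 5/13.
Σ over the event: 1·1/13 + 3·4/13 = 1.
E[X | X ≤ 3] = (1) / (5/13) = 13/5.

13/5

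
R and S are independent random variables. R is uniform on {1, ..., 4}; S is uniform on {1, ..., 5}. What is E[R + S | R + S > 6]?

23/3

Outcomes with R + S > 6: (2,5), (3,4), (3,5), (4,3), (4,4), (4,5), each with probability 1/20.
E[R + S | R + S > 6] = (7 + 7 + 8 + 7 + 8 + 9) / 6 = 23/3.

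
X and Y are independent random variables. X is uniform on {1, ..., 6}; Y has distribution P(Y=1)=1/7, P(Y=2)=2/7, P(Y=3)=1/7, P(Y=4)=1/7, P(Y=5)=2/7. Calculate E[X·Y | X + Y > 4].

441/34

P(X + Y > 4) = 17/21.
Summing XY·P(x,y) over outcomes with X + Y > 4 gives 21/2.
E[X·Y | X + Y > 4] = (21/2) / (17/21) = 441/34.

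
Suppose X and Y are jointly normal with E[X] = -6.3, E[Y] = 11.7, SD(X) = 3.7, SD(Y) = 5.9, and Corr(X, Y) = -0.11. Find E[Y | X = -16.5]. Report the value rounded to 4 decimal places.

E[Y | X=x] = μ_Y + ρ(σ_Y/σ_X)(x − μ_X) for jointly normal variables.
E[Y | X=-16.5] = 11.7 + (-0.11)·(5.9/3.7)·(-16.5 − (-6.3)) = 11.7 + (-0.175405)·(-10.2) = 13.4891.

13.4891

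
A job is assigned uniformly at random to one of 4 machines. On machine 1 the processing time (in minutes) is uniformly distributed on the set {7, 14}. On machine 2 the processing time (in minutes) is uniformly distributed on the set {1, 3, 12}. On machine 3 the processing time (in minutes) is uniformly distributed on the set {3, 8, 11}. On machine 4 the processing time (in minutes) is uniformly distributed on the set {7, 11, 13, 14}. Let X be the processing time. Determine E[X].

E[X | machine 1] = (7+14)/2 = 21/2.
E[X | machine 2] = (1+3+12)/3 = 16/3.
E[X | machine 3] = (3+8+11)/3 = 22/3.
E[X | machine 4] = (7+11+13+14)/4 = 45/4.
By the law of total expectation,
E[X] = (1/4)·(21/2) + (1/4)·(16/3) + (1/4)·(22/3) + (1/4)·(45/4) = 413/48.

413/48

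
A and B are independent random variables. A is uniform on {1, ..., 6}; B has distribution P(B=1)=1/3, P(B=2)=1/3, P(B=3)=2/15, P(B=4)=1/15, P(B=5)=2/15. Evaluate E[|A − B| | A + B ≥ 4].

P(A + B ≥ 4) = 5/6.
Summing |A−B|·P(x,y) over outcomes with A + B ≥ 4 gives 169/90.
E[|A − B| | A + B ≥ 4] = (169/90) / (5/6) = 169/75.

169/75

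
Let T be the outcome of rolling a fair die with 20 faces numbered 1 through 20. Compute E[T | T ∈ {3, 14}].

P(T ∈ {3, 14}) = 1/10.
Σ over the event: 3·1/20 + 14·1/20 = 17/20.
E[T | T ∈ {3, 14}] = (17/20) / (1/10) = 17/2.

17/2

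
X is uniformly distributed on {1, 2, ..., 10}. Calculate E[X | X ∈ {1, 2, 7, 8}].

P(X ∈ {1, 2, 7, 8}) = 2/5.
Σ over the event: 1·1/10 + 2·1/10 + 7·1/10 + 8·1/10 = 9/5.
E[X | X ∈ {1, 2, 7, 8}] = (9/5) / (2/5) = 9/2.

9/2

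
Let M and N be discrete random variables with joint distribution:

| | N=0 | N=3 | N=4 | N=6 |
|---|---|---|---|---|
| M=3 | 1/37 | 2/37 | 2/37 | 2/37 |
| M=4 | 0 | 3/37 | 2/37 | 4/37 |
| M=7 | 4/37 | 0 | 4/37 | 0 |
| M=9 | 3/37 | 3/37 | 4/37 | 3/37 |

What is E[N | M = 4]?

P(M = 4) = 9/37.
Σ N·P over the event = 3·(3/37) + 4·(2/37) + 6·(4/37) = 41/37.
E[N | M = 4] = (41/37) / (9/37) = 41/9.

41/9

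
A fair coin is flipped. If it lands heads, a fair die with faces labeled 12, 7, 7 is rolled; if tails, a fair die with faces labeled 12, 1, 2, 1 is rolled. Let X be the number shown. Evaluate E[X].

E[X | heads] = (12+7+7)/3 = 26/3.
E[X | tails] = (12+1+2+1)/4 = 4.
E[X] = (1/2)·(26/3) + (1/2)·(4) = 19/3.

19/3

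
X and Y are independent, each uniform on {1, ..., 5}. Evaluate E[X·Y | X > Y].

P(X > Y) = 2/5.
Summing XY·P(x,y) over outcomes with X > Y gives 17/5.
E[X·Y | X > Y] = (17/5) / (2/5) = 17/2.

17/2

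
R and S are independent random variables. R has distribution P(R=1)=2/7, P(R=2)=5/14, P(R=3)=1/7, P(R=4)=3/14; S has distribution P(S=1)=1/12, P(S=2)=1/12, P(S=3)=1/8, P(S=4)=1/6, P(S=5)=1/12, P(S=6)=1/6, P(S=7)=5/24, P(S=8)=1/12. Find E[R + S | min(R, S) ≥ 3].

91/10

P(min(R, S) ≥ 3) = 25/84.
Summing (R+S)·P(x,y) over outcomes with min(R, S) ≥ 3 gives 65/24.
E[R + S | min(R, S) ≥ 3] = (65/24) / (25/84) = 91/10.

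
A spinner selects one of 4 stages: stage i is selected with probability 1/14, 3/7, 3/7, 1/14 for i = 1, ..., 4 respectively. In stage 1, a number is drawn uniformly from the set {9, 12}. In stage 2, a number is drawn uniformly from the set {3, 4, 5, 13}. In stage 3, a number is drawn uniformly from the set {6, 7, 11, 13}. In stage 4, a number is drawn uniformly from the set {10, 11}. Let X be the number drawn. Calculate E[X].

57/7

E[X | stage 1] = (9+12)/2 = 21/2.
E[X | stage 2] = (3+4+5+13)/4 = 25/4.
E[X | stage 3] = (6+7+11+13)/4 = 37/4.
E[X | stage 4] = (10+11)/2 = 21/2.
By the law of total expectation,
E[X] = (1/14)·(21/2) + (3/7)·(25/4) + (3/7)·(37/4) + (1/14)·(21/2) = 57/7.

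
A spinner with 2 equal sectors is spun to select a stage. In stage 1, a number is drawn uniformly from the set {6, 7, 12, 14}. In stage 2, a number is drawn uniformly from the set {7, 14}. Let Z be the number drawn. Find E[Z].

E[Z | stage 1] = (6+7+12+14)/4 = 39/4.
E[Z | stage 2] = (7+14)/2 = 21/2.
By the law of total expectation,
E[Z] = (1/2)·(39/4) + (1/2)·(21/2) = 81/8.

81/8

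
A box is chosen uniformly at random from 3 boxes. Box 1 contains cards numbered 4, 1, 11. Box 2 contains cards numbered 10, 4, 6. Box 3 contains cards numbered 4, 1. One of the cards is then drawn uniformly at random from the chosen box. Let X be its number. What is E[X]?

29/6

E[X | box 1] = (4+1+11)/3 = 16/3.
E[X | box 2] = (10+4+6)/3 = 20/3.
E[X | box 3] = (4+1)/2 = 5/2.
By the law of total expectation,
E[X] = (1/3)·(16/3) + (1/3)·(20/3) + (1/3)·(5/2) = 29/6.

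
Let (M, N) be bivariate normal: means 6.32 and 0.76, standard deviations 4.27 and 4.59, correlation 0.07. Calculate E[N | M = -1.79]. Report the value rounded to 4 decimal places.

0.1498

For a bivariate normal, E[N | M=x] = μ_N + ρ·(σ_N/σ_M)·(x − μ_M).
E[N | M=-1.79] = 0.76 + (0.07)·(4.59/4.27)·(-1.79 − (6.32)) = 0.76 + (0.075246)·(-8.11) = 0.1498.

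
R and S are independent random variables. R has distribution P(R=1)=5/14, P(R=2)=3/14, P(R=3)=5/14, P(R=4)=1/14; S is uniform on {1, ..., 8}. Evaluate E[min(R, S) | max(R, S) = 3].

P(max(R, S) = 3) = 23/112.
Summing min(R,S)·P(x,y) over outcomes with max(R, S) = 3 gives 41/112.
E[min(R, S) | max(R, S) = 3] = (41/112) / (23/112) = 41/23.

41/23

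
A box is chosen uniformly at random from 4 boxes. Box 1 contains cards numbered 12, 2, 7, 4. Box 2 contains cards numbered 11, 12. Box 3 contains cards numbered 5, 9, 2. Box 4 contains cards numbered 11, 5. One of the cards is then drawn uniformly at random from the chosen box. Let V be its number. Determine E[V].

373/48

E[V | box 1] = (12+2+7+4)/4 = 25/4.
E[V | box 2] = (11+12)/2 = 23/2.
E[V | box 3] = (5+9+2)/3 = 16/3.
E[V | box 4] = (11+5)/2 = 8.
By the law of total expectation,
E[V] = (1/4)·(25/4) + (1/4)·(23/2) + (1/4)·(16/3) + (1/4)·(8) = 373/48.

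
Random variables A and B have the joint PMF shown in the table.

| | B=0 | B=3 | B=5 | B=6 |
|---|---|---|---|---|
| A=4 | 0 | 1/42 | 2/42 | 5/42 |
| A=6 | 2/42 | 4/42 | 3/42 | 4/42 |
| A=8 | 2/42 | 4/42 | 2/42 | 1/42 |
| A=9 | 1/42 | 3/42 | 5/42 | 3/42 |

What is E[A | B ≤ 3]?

P(B ≤ 3) = 17/42.
Σ A·P over the event = 4·(1/42) + 6·(2/42) + 6·(4/42) + 8·(2/42) + 8·(4/42) + 9·(1/42) + 9·(3/42) = 62/21.
E[A | B ≤ 3] = (62/21) / (17/42) = 124/17.

124/17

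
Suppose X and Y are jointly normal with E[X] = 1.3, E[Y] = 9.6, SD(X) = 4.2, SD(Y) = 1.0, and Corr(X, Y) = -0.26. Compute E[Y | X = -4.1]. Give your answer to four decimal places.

The regression of Y on X has slope ρ·σ_Y/σ_X and passes through (μ_X, μ_Y).
E[Y | X=-4.1] = 9.6 + (-0.26)·(1.0/4.2)·(-4.1 − (1.3)) = 9.6 + (-0.061905)·(-5.4) = 9.9343.

9.9343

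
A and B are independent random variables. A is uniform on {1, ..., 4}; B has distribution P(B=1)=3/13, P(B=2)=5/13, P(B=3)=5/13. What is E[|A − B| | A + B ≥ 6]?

P(A + B ≥ 6) = 15/52.
Summing |A−B|·P(x,y) over outcomes with A + B ≥ 6 gives 15/52.
E[|A − B| | A + B ≥ 6] = (15/52) / (15/52) = 1.

1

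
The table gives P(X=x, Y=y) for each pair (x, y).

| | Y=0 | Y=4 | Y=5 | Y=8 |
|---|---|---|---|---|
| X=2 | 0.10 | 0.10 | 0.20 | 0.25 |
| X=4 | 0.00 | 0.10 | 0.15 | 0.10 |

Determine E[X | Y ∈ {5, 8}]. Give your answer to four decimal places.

2.7143

P(Y ∈ {5, 8}) = 0.70.
Σ X·P over the event = 2·(0.20) + 2·(0.25) + 4·(0.15) + 4·(0.10) = 1.90.
E[X | Y ∈ {5, 8}] = (1.90) / (0.70) = 2.7143.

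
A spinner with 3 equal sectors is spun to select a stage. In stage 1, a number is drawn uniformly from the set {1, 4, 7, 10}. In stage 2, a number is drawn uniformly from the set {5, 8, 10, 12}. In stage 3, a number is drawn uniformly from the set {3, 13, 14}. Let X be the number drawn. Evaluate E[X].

E[X | stage 1] = (1+4+7+10)/4 = 11/2.
E[X | stage 2] = (5+8+10+12)/4 = 35/4.
E[X | stage 3] = (3+13+14)/3 = 10.
E[X] = (1/3)·(11/2) + (1/3)·(35/4) + (1/3)·(10) = 97/12.

97/12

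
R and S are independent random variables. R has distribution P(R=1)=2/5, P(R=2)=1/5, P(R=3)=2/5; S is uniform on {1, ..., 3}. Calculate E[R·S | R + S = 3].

P(R + S = 3) = 1/5.
Summing RS·P(x,y) over outcomes with R + S = 3 gives 2/5.
E[R·S | R + S = 3] = (2/5) / (1/5) = 2.

2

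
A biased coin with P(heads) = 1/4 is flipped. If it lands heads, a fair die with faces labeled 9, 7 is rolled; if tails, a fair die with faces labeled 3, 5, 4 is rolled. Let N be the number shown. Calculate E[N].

5

E[N | heads] = (9+7)/2 = 8.
E[N | tails] = (3+5+4)/3 = 4.
By the law of total expectation,
E[N] = (1/4)·(8) + (3/4)·(4) = 5.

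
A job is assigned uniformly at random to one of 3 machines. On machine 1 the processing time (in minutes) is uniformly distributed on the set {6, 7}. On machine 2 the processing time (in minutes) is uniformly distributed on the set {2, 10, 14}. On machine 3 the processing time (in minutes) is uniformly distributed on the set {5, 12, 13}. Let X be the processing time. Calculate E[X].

151/18

E[X | machine 1] = (6+7)/2 = 13/2.
E[X | machine 2] = (2+10+14)/3 = 26/3.
E[X | machine 3] = (5+12+13)/3 = 10.
E[X] = (1/3)·(13/2) + (1/3)·(26/3) + (1/3)·(10) = 151/18.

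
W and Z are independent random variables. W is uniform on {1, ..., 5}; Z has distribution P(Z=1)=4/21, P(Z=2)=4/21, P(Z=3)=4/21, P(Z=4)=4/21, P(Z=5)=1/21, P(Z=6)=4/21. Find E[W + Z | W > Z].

6

P(W > Z) = 8/21.
Summing (W+Z)·P(x,y) over outcomes with W > Z gives 16/7.
E[W + Z | W > Z] = (16/7) / (8/21) = 6.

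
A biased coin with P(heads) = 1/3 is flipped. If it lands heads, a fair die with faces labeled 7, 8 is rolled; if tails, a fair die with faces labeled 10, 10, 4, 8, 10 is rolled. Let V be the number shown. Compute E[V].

81/10

E[V | heads] = (7+8)/2 = 15/2.
E[V | tails] = (10+10+4+8+10)/5 = 42/5.
By the law of total expectation,
E[V] = (1/3)·(15/2) + (2/3)·(42/5) = 81/10.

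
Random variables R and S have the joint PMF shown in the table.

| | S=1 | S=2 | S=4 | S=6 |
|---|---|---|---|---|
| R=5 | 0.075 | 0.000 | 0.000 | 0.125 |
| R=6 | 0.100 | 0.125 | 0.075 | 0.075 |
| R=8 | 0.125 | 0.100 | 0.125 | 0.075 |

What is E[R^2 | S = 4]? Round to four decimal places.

P(S = 4) = 0.200.
Σ R^2·P over the event = 36·(0.075) + 64·(0.125) = 10.700.
E[R^2 | S = 4] = (10.700) / (0.200) = 53.5000.

53.5000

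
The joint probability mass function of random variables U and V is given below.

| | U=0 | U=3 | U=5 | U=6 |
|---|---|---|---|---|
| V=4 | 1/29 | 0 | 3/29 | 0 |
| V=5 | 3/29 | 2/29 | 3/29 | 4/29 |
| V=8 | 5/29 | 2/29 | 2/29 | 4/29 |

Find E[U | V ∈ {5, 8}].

P(V ∈ {5, 8}) = 25/29.
Σ U·P over the event = 0·(3/29) + 0·(5/29) + 3·(2/29) + 3·(2/29) + 5·(3/29) + 5·(2/29) + 6·(4/29) + 6·(4/29) = 85/29.
E[U | V ∈ {5, 8}] = (85/29) / (25/29) = 17/5.

17/5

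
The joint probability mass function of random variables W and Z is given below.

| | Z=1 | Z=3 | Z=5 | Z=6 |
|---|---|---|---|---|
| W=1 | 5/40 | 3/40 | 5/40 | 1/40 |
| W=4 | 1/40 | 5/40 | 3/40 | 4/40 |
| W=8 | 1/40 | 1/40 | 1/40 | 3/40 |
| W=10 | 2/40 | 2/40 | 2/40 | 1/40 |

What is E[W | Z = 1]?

37/9

P(Z = 1) = 9/40.
Summing W·P(W=x,Z=y) over the conditioning event gives 37/40.
E[W | Z = 1] = (37/40) / (9/40) = 37/9.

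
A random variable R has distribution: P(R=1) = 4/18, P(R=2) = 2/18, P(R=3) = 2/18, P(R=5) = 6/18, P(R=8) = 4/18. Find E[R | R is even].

P(R is even) = 1/3.
Σ over the event: 2·1/9 + 8·2/9 = 2.
E[R | R is even] = (2) / (1/3) = 6.

6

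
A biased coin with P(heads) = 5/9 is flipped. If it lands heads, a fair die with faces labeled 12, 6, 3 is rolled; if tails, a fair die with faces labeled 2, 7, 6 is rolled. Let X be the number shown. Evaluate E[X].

55/9

E[X | heads] = (12+6+3)/3 = 7.
E[X | tails] = (2+7+6)/3 = 5.
By the law of total expectation,
E[X] = (5/9)·(7) + (4/9)·(5) = 55/9.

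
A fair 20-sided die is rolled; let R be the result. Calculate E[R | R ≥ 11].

Given R ≥ 11, R is equally likely to be any of {11, 12, 13, 14, 15, 16, 17, 18, 19, 20}.
E[R | R ≥ 11] = (11 + 12 + 13 + 14 + 15 + 16 + 17 + 18 + 19 + 20) / 10 = 31/2.

31/2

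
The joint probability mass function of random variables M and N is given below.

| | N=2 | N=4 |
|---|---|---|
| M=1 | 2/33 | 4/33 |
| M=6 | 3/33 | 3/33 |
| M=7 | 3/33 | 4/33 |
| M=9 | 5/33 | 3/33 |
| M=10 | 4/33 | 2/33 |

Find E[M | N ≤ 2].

P(N ≤ 2) = 17/33.
Σ M·P over the event = 1·(2/33) + 6·(3/33) + 7·(3/33) + 9·(5/33) + 10·(4/33) = 42/11.
E[M | N ≤ 2] = (42/11) / (17/33) = 126/17.

126/17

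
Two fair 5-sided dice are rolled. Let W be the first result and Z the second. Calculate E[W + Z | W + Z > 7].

Outcomes with W + Z > 7: (3,5), (4,4), (4,5), (5,3), (5,4), (5,5), each with probability 1/25.
E[W + Z | W + Z > 7] = (8 + 8 + 9 + 8 + 9 + 10) / 6 = 26/3.

26/3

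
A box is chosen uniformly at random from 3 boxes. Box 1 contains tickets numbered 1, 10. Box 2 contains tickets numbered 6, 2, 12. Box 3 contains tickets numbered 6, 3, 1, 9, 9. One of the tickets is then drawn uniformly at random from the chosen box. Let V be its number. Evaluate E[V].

E[V | box 1] = (1+10)/2 = 11/2.
E[V | box 2] = (6+2+12)/3 = 20/3.
E[V | box 3] = (6+3+1+9+9)/5 = 28/5.
E[V] = (1/3)·(11/2) + (1/3)·(20/3) + (1/3)·(28/5) = 533/90.

533/90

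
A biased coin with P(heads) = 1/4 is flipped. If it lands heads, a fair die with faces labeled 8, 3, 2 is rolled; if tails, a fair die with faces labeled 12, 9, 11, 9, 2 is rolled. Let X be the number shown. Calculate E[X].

113/15

E[X | heads] = (8+3+2)/3 = 13/3.
E[X | tails] = (12+9+11+9+2)/5 = 43/5.
By the law of total expectation,
E[X] = (1/4)·(13/3) + (3/4)·(43/5) = 113/15.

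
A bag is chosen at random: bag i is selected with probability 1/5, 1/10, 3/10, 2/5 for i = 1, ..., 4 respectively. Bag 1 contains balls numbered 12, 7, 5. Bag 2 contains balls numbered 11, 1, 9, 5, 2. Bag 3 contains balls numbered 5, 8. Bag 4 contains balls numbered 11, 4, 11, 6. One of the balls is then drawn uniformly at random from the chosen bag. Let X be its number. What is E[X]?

E[X | bag 1] = (12+7+5)/3 = 8.
E[X | bag 2] = (11+1+9+5+2)/5 = 28/5.
E[X | bag 3] = (5+8)/2 = 13/2.
E[X | bag 4] = (11+4+11+6)/4 = 8.
E[X] = (1/5)·(8) + (1/10)·(28/5) + (3/10)·(13/2) + (2/5)·(8) = 731/100.

731/100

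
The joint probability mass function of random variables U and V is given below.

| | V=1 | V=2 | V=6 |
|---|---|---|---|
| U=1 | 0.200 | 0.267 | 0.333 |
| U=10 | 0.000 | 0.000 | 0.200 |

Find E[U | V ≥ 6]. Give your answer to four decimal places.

4.3771

P(V ≥ 6) = 0.533.
Σ U·P over the event = 1·(0.333) + 10·(0.200) = 2.333.
E[U | V ≥ 6] = (2.333) / (0.533) = 4.3771.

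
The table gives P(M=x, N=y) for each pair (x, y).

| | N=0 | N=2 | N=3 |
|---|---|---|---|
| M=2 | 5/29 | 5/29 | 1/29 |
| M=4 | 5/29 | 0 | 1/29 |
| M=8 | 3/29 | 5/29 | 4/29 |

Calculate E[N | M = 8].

11/6

P(M = 8) = 12/29.
Σ N·P over the event = 0·(3/29) + 2·(5/29) + 3·(4/29) = 22/29.
E[N | M = 8] = (22/29) / (12/29) = 11/6.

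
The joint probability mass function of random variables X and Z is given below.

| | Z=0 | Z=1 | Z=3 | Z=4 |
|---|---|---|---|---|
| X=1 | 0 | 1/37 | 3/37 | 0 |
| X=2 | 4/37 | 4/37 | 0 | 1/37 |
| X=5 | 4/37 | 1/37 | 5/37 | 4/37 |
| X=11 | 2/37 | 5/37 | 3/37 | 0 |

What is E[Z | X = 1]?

P(X = 1) = 4/37.
Σ Z·P over the event = 1·(1/37) + 3·(3/37) = 10/37.
E[Z | X = 1] = (10/37) / (4/37) = 5/2.

5/2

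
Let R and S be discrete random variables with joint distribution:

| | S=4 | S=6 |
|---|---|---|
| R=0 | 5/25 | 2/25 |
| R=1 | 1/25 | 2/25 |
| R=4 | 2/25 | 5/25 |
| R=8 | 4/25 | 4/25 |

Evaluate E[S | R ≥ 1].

P(R ≥ 1) = 18/25.
Σ S·P over the event = 4·(1/25) + 6·(2/25) + 4·(2/25) + 6·(5/25) + 4·(4/25) + 6·(4/25) = 94/25.
E[S | R ≥ 1] = (94/25) / (18/25) = 47/9.

47/9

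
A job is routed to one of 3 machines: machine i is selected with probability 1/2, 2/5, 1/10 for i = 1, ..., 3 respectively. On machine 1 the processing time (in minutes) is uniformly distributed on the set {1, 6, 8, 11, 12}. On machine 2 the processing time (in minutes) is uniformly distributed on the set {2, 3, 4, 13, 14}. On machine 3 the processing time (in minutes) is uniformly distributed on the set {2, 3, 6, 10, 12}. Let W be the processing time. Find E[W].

367/50

E[W | machine 1] = (1+6+8+11+12)/5 = 38/5.
E[W | machine 2] = (2+3+4+13+14)/5 = 36/5.
E[W | machine 3] = (2+3+6+10+12)/5 = 33/5.
E[W] = (1/2)·(38/5) + (2/5)·(36/5) + (1/10)·(33/5) = 367/50.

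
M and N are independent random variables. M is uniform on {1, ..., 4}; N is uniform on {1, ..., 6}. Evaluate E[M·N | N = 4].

Outcomes with N = 4: (1,4), (2,4), (3,4), (4,4), each with probability 1/24.
E[M·N | N = 4] = (4 + 8 + 12 + 16) / 4 = 10.

10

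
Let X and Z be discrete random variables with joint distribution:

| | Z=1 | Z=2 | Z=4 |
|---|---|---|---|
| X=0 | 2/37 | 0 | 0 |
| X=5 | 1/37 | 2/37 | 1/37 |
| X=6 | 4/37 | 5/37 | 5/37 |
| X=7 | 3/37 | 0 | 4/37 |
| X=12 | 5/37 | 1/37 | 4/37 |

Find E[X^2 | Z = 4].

977/14

P(Z = 4) = 14/37.
Summing X^2·P(X=x,Z=y) over the conditioning event gives 977/37.
E[X^2 | Z = 4] = (977/37) / (14/37) = 977/14.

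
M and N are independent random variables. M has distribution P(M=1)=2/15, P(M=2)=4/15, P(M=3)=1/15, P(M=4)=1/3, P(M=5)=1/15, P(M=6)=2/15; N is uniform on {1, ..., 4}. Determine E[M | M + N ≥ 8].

66/13

P(M + N ≥ 8) = 13/60.
Summing M·P(x,y) over outcomes with M + N ≥ 8 gives 11/10.
E[M | M + N ≥ 8] = (11/10) / (13/60) = 66/13.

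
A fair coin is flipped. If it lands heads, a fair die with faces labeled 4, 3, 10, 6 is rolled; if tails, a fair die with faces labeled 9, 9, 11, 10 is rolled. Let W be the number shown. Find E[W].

31/4

E[W | heads] = (4+3+10+6)/4 = 23/4.
E[W | tails] = (9+9+11+10)/4 = 39/4.
E[W] = (1/2)·(23/4) + (1/2)·(39/4) = 31/4.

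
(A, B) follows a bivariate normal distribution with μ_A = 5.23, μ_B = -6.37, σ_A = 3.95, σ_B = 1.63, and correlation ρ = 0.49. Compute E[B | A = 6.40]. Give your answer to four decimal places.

-6.1334

The regression of B on A has slope ρ·σ_B/σ_A and passes through (μ_A, μ_B).
E[B | A=6.40] = -6.37 + (0.49)·(1.63/3.95)·(6.40 − (5.23)) = -6.37 + (0.2022)·(1.17) = -6.1334.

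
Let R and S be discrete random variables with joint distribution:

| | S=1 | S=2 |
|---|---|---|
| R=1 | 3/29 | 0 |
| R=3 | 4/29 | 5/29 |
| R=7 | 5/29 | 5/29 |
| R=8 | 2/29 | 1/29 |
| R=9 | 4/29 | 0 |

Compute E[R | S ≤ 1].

17/3

P(S ≤ 1) = 18/29.
Summing R·P(R=x,S=y) over the conditioning event gives 102/29.
E[R | S ≤ 1] = (102/29) / (18/29) = 17/3.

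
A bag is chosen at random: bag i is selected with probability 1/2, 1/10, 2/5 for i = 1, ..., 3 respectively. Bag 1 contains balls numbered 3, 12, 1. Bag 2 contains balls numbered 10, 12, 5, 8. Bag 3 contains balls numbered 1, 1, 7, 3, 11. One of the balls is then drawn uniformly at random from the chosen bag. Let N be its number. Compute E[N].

3229/600

E[N | bag 1] = (3+12+1)/3 = 16/3.
E[N | bag 2] = (10+12+5+8)/4 = 35/4.
E[N | bag 3] = (1+1+7+3+11)/5 = 23/5.
By the law of total expectation,
E[N] = (1/2)·(16/3) + (1/10)·(35/4) + (2/5)·(23/5) = 3229/600.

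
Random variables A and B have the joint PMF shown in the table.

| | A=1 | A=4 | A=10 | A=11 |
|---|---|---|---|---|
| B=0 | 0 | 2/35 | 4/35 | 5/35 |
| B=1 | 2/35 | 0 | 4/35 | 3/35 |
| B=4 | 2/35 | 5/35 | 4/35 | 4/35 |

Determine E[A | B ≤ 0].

P(B ≤ 0) = 11/35.
Σ A·P over the event = 4·(2/35) + 10·(4/35) + 11·(5/35) = 103/35.
E[A | B ≤ 0] = (103/35) / (11/35) = 103/11.

103/11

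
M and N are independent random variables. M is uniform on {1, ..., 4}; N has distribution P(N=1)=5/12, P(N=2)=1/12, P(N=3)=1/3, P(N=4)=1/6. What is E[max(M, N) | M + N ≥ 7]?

4

P(M + N ≥ 7) = 1/6.
Summing max(M,N)·P(x,y) over outcomes with M + N ≥ 7 gives 2/3.
E[max(M, N) | M + N ≥ 7] = (2/3) / (1/6) = 4.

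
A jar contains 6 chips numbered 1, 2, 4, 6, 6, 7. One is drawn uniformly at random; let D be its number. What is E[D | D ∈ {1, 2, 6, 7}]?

22/5

P(D ∈ {1, 2, 6, 7}) = 5/6.
Σ over the event: 1·1/6 + 2·1/6 + 6·1/3 + 7·1/6 = 11/3.
E[D | D ∈ {1, 2, 6, 7}] = (11/3) / (5/6) = 22/5.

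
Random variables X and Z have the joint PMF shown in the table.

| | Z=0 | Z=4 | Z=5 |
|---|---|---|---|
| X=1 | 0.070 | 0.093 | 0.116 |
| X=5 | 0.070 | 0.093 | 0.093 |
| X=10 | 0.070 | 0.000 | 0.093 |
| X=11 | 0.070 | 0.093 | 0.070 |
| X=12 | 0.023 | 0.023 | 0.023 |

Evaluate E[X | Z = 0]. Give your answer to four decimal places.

7.1485

P(Z = 0) = 0.303.
Summing X·P(X=x,Z=y) over the conditioning event gives 2.166.
E[X | Z = 0] = (2.166) / (0.303) = 7.1485.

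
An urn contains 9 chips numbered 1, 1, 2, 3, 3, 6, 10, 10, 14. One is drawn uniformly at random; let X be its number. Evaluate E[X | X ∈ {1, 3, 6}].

P(X ∈ {1, 3, 6}) = 5/9.
Σ over the event: 1·2/9 + 3·2/9 + 6·1/9 = 14/9.
E[X | X ∈ {1, 3, 6}] = (14/9) / (5/9) = 14/5.

14/5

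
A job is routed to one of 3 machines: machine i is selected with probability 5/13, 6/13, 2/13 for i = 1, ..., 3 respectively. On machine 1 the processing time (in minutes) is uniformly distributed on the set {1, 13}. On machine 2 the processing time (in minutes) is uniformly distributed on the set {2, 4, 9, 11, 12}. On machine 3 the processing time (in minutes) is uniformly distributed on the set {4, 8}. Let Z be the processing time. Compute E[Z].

E[Z | machine 1] = (1+13)/2 = 7.
E[Z | machine 2] = (2+4+9+11+12)/5 = 38/5.
E[Z | machine 3] = (4+8)/2 = 6.
By the law of total expectation,
E[Z] = (5/13)·(7) + (6/13)·(38/5) + (2/13)·(6) = 463/65.

463/65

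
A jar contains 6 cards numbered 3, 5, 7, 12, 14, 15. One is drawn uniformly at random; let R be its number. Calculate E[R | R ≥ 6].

P(R ≥ 6) = 2/3.
Σ over the event: 7·1/6 + 12·1/6 + 14·1/6 + 15·1/6 = 8.
E[R | R ≥ 6] = (8) / (2/3) = 12.

12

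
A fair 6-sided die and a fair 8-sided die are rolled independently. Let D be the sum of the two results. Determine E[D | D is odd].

8

P(D is odd) = 1/2.
Σ over the event: 3·1/24 + 5·1/12 + 7·1/8 + 9·1/8 + 11·1/12 + 13·1/24 = 4.
E[D | D is odd] = (4) / (1/2) = 8.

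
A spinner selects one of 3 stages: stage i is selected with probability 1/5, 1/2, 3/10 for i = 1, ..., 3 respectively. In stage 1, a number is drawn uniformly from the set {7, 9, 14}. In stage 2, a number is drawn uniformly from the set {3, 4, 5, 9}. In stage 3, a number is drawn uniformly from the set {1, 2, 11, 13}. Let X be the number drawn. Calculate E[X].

133/20

E[X | stage 1] = (7+9+14)/3 = 10.
E[X | stage 2] = (3+4+5+9)/4 = 21/4.
E[X | stage 3] = (1+2+11+13)/4 = 27/4.
E[X] = (1/5)·(10) + (1/2)·(21/4) + (3/10)·(27/4) = 133/20.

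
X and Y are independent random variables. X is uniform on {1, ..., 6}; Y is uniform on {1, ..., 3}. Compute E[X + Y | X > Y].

25/4

P(X > Y) = 2/3.
Summing (X+Y)·P(x,y) over outcomes with X > Y gives 25/6.
E[X + Y | X > Y] = (25/6) / (2/3) = 25/4.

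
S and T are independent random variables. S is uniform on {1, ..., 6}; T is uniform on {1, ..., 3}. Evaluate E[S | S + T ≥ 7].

Outcomes with S + T ≥ 7: (4,3), (5,2), (5,3), (6,1), (6,2), (6,3), each with probability 1/18.
E[S | S + T ≥ 7] = (4 + 5 + 5 + 6 + 6 + 6) / 6 = 16/3.

16/3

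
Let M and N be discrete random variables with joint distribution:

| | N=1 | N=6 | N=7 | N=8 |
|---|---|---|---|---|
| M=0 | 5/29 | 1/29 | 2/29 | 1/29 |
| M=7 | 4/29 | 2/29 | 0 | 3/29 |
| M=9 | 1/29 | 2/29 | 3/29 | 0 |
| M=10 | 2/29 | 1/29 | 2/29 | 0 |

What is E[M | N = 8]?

P(N = 8) = 4/29.
Σ M·P over the event = 0·(1/29) + 7·(3/29) = 21/29.
E[M | N = 8] = (21/29) / (4/29) = 21/4.

21/4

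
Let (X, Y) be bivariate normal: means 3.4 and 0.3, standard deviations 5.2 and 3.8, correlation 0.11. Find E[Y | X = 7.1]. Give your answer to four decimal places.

The regression of Y on X has slope ρ·σ_Y/σ_X and passes through (μ_X, μ_Y).
E[Y | X=7.1] = 0.3 + (0.11)·(3.8/5.2)·(7.1 − (3.4)) = 0.3 + (0.080385)·(3.7) = 0.5974.

0.5974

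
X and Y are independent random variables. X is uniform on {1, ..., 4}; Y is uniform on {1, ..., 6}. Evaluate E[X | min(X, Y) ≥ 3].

7/2

Outcomes with min(X, Y) ≥ 3: (3,3), (3,4), (3,5), (3,6), (4,3), (4,4), (4,5), (4,6), each with probability 1/24.
E[X | min(X, Y) ≥ 3] = (3 + 3 + 3 + 3 + 4 + 4 + 4 + 4) / 8 = 7/2.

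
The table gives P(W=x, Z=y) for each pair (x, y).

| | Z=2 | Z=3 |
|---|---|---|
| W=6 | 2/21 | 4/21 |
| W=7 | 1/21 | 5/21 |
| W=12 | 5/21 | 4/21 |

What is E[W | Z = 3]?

P(Z = 3) = 13/21.
Σ W·P over the event = 6·(4/21) + 7·(5/21) + 12·(4/21) = 107/21.
E[W | Z = 3] = (107/21) / (13/21) = 107/13.

107/13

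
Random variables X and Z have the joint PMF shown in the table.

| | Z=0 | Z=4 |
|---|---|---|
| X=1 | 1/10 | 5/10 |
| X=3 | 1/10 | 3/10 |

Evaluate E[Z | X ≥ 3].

P(X ≥ 3) = 2/5.
Summing Z·P(X=x,Z=y) over the conditioning event gives 6/5.
E[Z | X ≥ 3] = (6/5) / (2/5) = 3.

3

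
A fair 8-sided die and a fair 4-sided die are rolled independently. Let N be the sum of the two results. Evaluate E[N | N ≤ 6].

P(N ≤ 6) = 7/16.
Σ over the event: 2·1/32 + 3·1/16 + 4·3/32 + 5·1/8 + 6·1/8 = 2.
E[N | N ≤ 6] = (2) / (7/16) = 32/7.

32/7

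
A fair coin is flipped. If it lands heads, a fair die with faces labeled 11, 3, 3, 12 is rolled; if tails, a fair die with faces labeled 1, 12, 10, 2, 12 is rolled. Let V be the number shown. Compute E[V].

E[V | heads] = (11+3+3+12)/4 = 29/4.
E[V | tails] = (1+12+10+2+12)/5 = 37/5.
E[V] = (1/2)·(29/4) + (1/2)·(37/5) = 293/40.

293/40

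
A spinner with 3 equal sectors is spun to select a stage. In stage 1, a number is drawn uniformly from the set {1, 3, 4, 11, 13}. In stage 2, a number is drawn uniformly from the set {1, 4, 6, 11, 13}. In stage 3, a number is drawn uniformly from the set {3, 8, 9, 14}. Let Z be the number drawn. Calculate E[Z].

73/10

E[Z | stage 1] = (1+3+4+11+13)/5 = 32/5.
E[Z | stage 2] = (1+4+6+11+13)/5 = 7.
E[Z | stage 3] = (3+8+9+14)/4 = 17/2.
By the law of total expectation,
E[Z] = (1/3)·(32/5) + (1/3)·(7) + (1/3)·(17/2) = 73/10.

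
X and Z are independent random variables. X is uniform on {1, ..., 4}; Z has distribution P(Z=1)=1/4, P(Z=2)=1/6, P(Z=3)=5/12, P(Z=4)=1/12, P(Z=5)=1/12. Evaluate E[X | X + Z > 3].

P(X + Z > 3) = 5/6.
Summing X·P(x,y) over outcomes with X + Z > 3 gives 109/48.
E[X | X + Z > 3] = (109/48) / (5/6) = 109/40.

109/40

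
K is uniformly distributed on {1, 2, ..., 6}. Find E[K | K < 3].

3/2

Given K < 3, K is equally likely to be any of {1, 2}.
E[K | K < 3] = (1 + 2) / 2 = 3/2.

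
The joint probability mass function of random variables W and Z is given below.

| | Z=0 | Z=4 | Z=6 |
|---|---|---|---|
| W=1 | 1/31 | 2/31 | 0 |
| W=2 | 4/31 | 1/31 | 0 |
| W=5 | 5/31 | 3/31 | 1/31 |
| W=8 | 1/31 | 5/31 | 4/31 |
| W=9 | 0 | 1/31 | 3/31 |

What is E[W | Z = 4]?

17/3

P(Z = 4) = 12/31.
Σ W·P over the event = 1·(2/31) + 2·(1/31) + 5·(3/31) + 8·(5/31) + 9·(1/31) = 68/31.
E[W | Z = 4] = (68/31) / (12/31) = 17/3.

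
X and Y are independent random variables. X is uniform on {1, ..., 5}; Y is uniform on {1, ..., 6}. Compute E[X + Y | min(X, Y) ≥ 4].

19/2

P(min(X, Y) ≥ 4) = 1/5.
Summing (X+Y)·P(x,y) over outcomes with min(X, Y) ≥ 4 gives 19/10.
E[X + Y | min(X, Y) ≥ 4] = (19/10) / (1/5) = 19/2.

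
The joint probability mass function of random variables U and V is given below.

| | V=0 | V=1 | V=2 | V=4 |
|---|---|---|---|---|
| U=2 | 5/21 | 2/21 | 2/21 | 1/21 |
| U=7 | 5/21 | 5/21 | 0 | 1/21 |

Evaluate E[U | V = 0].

P(V = 0) = 10/21.
Σ U·P over the event = 2·(5/21) + 7·(5/21) = 15/7.
E[U | V = 0] = (15/7) / (10/21) = 9/2.

9/2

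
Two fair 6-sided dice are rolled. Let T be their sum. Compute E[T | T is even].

7

P(T is even) = 1/2.
Σ over the event: 2·1/36 + 4·1/12 + 6·5/36 + 8·5/36 + 10·1/12 + 12·1/36 = 7/2.
E[T | T is even] = (7/2) / (1/2) = 7.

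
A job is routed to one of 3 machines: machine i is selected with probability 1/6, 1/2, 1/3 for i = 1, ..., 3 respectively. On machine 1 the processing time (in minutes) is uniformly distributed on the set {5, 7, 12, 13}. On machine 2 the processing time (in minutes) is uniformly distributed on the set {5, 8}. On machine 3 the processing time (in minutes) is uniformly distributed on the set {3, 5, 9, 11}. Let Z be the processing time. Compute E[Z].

57/8

E[Z | machine 1] = (5+7+12+13)/4 = 37/4.
E[Z | machine 2] = (5+8)/2 = 13/2.
E[Z | machine 3] = (3+5+9+11)/4 = 7.
By the law of total expectation,
E[Z] = (1/6)·(37/4) + (1/2)·(13/2) + (1/3)·(7) = 57/8.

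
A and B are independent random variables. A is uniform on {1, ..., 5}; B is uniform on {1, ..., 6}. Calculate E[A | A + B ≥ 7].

11/3

P(A + B ≥ 7) = 1/2.
Summing A·P(x,y) over outcomes with A + B ≥ 7 gives 11/6.
E[A | A + B ≥ 7] = (11/6) / (1/2) = 11/3.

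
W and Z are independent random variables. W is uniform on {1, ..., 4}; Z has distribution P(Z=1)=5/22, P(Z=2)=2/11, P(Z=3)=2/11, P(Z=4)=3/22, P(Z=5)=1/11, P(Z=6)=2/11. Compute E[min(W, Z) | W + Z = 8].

P(W + Z = 8) = 9/88.
Summing min(W,Z)·P(x,y) over outcomes with W + Z = 8 gives 13/44.
E[min(W, Z) | W + Z = 8] = (13/44) / (9/88) = 26/9.

26/9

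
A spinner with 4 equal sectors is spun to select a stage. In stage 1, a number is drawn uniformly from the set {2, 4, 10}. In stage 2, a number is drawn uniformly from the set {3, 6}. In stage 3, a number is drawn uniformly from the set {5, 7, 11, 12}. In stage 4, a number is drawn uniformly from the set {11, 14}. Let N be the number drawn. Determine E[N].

E[N | stage 1] = (2+4+10)/3 = 16/3.
E[N | stage 2] = (3+6)/2 = 9/2.
E[N | stage 3] = (5+7+11+12)/4 = 35/4.
E[N | stage 4] = (11+14)/2 = 25/2.
By the law of total expectation,
E[N] = (1/4)·(16/3) + (1/4)·(9/2) + (1/4)·(35/4) + (1/4)·(25/2) = 373/48.

373/48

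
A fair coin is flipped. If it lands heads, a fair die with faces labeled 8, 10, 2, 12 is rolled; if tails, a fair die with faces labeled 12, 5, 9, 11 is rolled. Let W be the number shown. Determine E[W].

69/8

E[W | heads] = (8+10+2+12)/4 = 8.
E[W | tails] = (12+5+9+11)/4 = 37/4.
By the law of total expectation,
E[W] = (1/2)·(8) + (1/2)·(37/4) = 69/8.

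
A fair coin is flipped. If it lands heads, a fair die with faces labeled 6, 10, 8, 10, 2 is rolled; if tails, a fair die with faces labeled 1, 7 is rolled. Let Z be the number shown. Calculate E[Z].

E[Z | heads] = (6+10+8+10+2)/5 = 36/5.
E[Z | tails] = (1+7)/2 = 4.
E[Z] = (1/2)·(36/5) + (1/2)·(4) = 28/5.

28/5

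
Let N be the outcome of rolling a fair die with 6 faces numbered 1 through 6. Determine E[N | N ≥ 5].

Given N ≥ 5, N is equally likely to be any of {5, 6}.
E[N | N ≥ 5] = (5 + 6) / 2 = 11/2.

11/2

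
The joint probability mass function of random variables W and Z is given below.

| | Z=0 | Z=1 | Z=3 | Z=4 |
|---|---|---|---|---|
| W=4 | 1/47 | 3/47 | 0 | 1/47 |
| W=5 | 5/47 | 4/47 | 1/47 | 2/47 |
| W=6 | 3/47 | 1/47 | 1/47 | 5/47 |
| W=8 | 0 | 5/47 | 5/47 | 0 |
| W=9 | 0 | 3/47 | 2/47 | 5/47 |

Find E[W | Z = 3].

P(Z = 3) = 9/47.
Σ W·P over the event = 5·(1/47) + 6·(1/47) + 8·(5/47) + 9·(2/47) = 69/47.
E[W | Z = 3] = (69/47) / (9/47) = 23/3.

23/3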